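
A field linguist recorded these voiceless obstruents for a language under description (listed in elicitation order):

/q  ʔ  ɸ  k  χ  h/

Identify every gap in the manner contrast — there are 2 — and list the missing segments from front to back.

Stop: /k/ (velar), /q/ (uvular), /ʔ/ (glottal).
Fricative: /ɸ/ (bilabial), /χ/ (uvular), /h/ (glottal).
Gaps, from front to back: bilabial lacks stop (/p/); velar lacks fricative (/x/).

/p/, /x/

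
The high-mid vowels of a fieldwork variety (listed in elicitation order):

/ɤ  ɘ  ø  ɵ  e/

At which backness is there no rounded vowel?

Unrounded: /e/ (front), /ɘ/ (central), /ɤ/ (back).
Rounded: /ø/ (front), /ɵ/ (central).
Every backness has a rounded member except back, where /o/ would be expected.

back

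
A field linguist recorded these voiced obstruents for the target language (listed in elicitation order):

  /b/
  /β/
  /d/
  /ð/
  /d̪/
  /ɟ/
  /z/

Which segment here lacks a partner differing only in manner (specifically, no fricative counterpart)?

/ɟ/

Bilabial: /b/ ~ /β/
Dental: /d̪/ ~ /ð/
Alveolar: /d/ ~ /z/
Palatal: only /ɟ/ (stop); no fricative partner.
So /ɟ/ is the unpaired segment.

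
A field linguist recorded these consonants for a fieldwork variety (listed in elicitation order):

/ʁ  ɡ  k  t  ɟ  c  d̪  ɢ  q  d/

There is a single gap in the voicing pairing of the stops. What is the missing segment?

dental: voiceless —, voiced /d̪/.
alveolar: voiceless /t/, voiced /d/.
palatal: voiceless /c/, voiced /ɟ/.
velar: voiceless /k/, voiced /ɡ/.
uvular: voiceless /q/, voiced /ɢ/.
The dental row has no voiceless member, so the gap is the voiceless dental stop /t̪/.

/t̪/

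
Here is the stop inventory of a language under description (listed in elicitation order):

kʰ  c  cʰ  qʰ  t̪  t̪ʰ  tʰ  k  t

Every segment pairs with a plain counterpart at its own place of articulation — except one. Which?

/qʰ/

Dental: /t̪/ ~ /t̪ʰ/
Alveolar: /t/ ~ /tʰ/
Palatal: /c/ ~ /cʰ/
Velar: /k/ ~ /kʰ/
Uvular: only /qʰ/ (aspirated); no plain partner.
So /qʰ/ is the unpaired segment.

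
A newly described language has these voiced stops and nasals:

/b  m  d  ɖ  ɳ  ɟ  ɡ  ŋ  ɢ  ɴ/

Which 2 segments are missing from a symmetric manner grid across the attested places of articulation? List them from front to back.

/n/, /ɲ/

Oral stop: /b/ (bilabial), /d/ (alveolar), /ɖ/ (retroflex), /ɟ/ (palatal), /ɡ/ (velar), /ɢ/ (uvular).
Nasal: /m/ (bilabial), /ɳ/ (retroflex), /ŋ/ (velar), /ɴ/ (uvular).
Gaps, from front to back: alveolar lacks nasal (/n/); palatal lacks nasal (/ɲ/).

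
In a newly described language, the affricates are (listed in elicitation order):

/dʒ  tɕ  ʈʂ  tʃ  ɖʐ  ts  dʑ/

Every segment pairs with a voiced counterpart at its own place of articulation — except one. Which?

Postalveolar: /tʃ/ ~ /dʒ/
Retroflex: /ʈʂ/ ~ /ɖʐ/
Alveolo-palatal: /tɕ/ ~ /dʑ/
Alveolar: only /ts/ (voiceless); no voiced partner.
So /ts/ is the unpaired segment.

/ts/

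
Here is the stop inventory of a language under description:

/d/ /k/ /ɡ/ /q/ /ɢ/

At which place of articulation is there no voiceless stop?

alveolar

place of articulation  voiceless  voiced  
alveolar          —         d       
velar             k         ɡ       
uvular            q         ɢ       
Every place of articulation has a voiceless member except alveolar, where /t/ would be expected.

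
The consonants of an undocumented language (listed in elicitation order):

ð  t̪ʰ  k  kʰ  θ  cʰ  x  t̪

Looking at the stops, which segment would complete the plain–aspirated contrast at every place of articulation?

/c/

dental: plain /t̪/, aspirated /t̪ʰ/.
palatal: plain —, aspirated /cʰ/.
velar: plain /k/, aspirated /kʰ/.
The palatal row has no plain member, so the gap is the plain palatal stop /c/.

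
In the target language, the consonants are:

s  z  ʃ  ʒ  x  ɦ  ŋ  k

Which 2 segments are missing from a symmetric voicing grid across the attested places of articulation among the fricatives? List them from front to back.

place of articulation  voiceless  voiced  
alveolar          s         z       
postalveolar      ʃ         ʒ       
velar             x         —       
glottal           —         ɦ       
Gaps, from front to back: velar lacks voiced (/ɣ/); glottal lacks voiceless (/h/).

/ɣ/, /h/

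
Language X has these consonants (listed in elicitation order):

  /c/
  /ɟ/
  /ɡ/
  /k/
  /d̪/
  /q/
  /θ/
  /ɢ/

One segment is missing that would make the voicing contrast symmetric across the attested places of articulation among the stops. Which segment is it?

/t̪/

Voiceless: /c/ (palatal), /k/ (velar), /q/ (uvular).
Voiced: /d̪/ (dental), /ɟ/ (palatal), /ɡ/ (velar), /ɢ/ (uvular).
The dental row has no voiceless member, so the gap is the voiceless dental stop /t̪/.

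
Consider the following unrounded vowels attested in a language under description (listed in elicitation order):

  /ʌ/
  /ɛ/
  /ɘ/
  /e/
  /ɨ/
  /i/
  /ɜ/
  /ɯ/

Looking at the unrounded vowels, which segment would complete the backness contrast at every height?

/ɤ/

height            front     central   back    
high              i         ɨ         ɯ       
high-mid          e         ɘ         —       
low-mid           ɛ         ɜ         ʌ       
The high-mid row has no back member, so the gap is the high-mid back unrounded vowel /ɤ/.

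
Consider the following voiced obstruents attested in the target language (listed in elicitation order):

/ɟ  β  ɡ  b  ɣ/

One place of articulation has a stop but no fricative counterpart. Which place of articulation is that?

Stop: /b/ (bilabial), /ɟ/ (palatal), /ɡ/ (velar).
Fricative: /β/ (bilabial), /ɣ/ (velar).
Every place of articulation has a fricative member except palatal, where /ʝ/ would be expected.

palatal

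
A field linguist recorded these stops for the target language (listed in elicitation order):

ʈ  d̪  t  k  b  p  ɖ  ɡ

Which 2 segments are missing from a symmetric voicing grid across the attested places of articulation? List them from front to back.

/t̪/, /d/

place of articulation  voiceless  voiced  
bilabial          p         b       
dental            —         d̪      
alveolar          t         —       
retroflex         ʈ         ɖ       
velar             k         ɡ       
Gaps, from front to back: dental lacks voiceless (/t̪/); alveolar lacks voiced (/d/).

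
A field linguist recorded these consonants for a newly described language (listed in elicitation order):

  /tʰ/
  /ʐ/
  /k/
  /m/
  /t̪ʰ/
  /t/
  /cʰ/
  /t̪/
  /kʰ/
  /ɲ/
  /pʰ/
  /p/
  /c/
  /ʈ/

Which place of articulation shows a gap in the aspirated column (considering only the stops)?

retroflex

bilabial: plain /p/, aspirated /pʰ/.
dental: plain /t̪/, aspirated /t̪ʰ/.
alveolar: plain /t/, aspirated /tʰ/.
retroflex: plain /ʈ/, aspirated —.
palatal: plain /c/, aspirated /cʰ/.
velar: plain /k/, aspirated /kʰ/.
Every place of articulation has an aspirated member except retroflex, where /ʈʰ/ would be expected.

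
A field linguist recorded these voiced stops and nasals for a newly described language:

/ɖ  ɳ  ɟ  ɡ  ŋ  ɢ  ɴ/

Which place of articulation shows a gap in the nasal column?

palatal

place of articulation  oral stop  nasal   
retroflex         ɖ         ɳ       
palatal           ɟ         —       
velar             ɡ         ŋ       
uvular            ɢ         ɴ       
Every place of articulation has a nasal member except palatal, where /ɲ/ would be expected.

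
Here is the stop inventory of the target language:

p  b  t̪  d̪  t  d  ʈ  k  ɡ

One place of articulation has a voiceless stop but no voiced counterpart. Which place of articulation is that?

bilabial: voiceless /p/, voiced /b/.
dental: voiceless /t̪/, voiced /d̪/.
alveolar: voiceless /t/, voiced /d/.
retroflex: voiceless /ʈ/, voiced —.
velar: voiceless /k/, voiced /ɡ/.
Every place of articulation has a voiced member except retroflex, where /ɖ/ would be expected.

retroflex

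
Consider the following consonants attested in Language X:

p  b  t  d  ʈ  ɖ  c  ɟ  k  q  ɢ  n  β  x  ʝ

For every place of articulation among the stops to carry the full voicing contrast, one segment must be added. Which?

Voiceless: /p/ (bilabial), /t/ (alveolar), /ʈ/ (retroflex), /c/ (palatal), /k/ (velar), /q/ (uvular).
Voiced: /b/ (bilabial), /d/ (alveolar), /ɖ/ (retroflex), /ɟ/ (palatal), /ɢ/ (uvular).
The velar row has no voiced member, so the gap is the voiced velar stop /ɡ/.

/ɡ/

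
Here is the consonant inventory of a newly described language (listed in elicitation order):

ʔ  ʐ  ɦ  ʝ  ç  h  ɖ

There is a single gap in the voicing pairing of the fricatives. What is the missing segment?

Voiceless: /ç/ (palatal), /h/ (glottal).
Voiced: /ʐ/ (retroflex), /ʝ/ (palatal), /ɦ/ (glottal).
The retroflex row has no voiceless member, so the gap is the voiceless retroflex fricative /ʂ/.

/ʂ/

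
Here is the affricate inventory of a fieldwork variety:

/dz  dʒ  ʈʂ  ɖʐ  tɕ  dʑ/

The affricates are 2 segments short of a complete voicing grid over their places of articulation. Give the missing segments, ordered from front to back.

alveolar: voiceless —, voiced /dz/.
postalveolar: voiceless —, voiced /dʒ/.
retroflex: voiceless /ʈʂ/, voiced /ɖʐ/.
alveolo-palatal: voiceless /tɕ/, voiced /dʑ/.
Gaps, from front to back: alveolar lacks voiceless (/ts/); postalveolar lacks voiceless (/tʃ/).

/ts/, /tʃ/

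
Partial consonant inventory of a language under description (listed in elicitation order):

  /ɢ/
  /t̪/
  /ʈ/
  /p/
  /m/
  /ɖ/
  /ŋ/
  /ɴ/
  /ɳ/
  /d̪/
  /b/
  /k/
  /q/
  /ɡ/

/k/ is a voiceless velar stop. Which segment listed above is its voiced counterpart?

/ɡ/

The voiced counterpart is a voiced velar stop — in this inventory, /ɡ/.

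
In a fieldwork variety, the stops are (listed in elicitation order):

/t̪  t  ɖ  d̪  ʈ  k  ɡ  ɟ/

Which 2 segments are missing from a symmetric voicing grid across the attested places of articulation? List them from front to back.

/d/, /c/

Voiceless: /t̪/ (dental), /t/ (alveolar), /ʈ/ (retroflex), /k/ (velar).
Voiced: /d̪/ (dental), /ɖ/ (retroflex), /ɟ/ (palatal), /ɡ/ (velar).
Gaps, from front to back: alveolar lacks voiced (/d/); palatal lacks voiceless (/c/).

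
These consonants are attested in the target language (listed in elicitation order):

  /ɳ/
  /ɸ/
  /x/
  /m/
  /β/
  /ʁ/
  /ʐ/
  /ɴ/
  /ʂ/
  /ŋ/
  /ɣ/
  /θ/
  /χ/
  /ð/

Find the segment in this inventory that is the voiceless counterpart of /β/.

/β/ is a voiced bilabial fricative.
The voiceless counterpart is a voiceless bilabial fricative — in this inventory, /ɸ/.

/ɸ/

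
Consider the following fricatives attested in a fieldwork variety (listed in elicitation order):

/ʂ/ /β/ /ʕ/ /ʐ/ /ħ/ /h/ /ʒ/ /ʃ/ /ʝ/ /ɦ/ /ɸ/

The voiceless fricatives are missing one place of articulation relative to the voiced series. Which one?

palatal

place of articulation  voiceless  voiced  
bilabial          ɸ         β       
postalveolar      ʃ         ʒ       
retroflex         ʂ         ʐ       
palatal           —         ʝ       
pharyngeal        ħ         ʕ       
glottal           h         ɦ       
Every place of articulation has a voiceless member except palatal, where /ç/ would be expected.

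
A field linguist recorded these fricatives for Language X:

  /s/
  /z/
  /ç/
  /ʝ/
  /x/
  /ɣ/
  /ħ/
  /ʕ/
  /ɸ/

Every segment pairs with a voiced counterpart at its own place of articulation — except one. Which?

Alveolar: /s/ ~ /z/
Palatal: /ç/ ~ /ʝ/
Velar: /x/ ~ /ɣ/
Pharyngeal: /ħ/ ~ /ʕ/
Bilabial: only /ɸ/ (voiceless); no voiced partner.
So /ɸ/ is the unpaired segment.

/ɸ/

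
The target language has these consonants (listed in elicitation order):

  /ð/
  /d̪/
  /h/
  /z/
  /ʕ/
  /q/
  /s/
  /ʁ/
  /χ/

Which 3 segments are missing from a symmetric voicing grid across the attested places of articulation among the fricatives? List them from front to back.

place of articulation  voiceless  voiced  
dental            —         ð       
alveolar          s         z       
uvular            χ         ʁ       
pharyngeal        —         ʕ       
glottal           h         —       
Gaps, from front to back: dental lacks voiceless (/θ/); pharyngeal lacks voiceless (/ħ/); glottal lacks voiced (/ɦ/).

/θ/, /ħ/, /ɦ/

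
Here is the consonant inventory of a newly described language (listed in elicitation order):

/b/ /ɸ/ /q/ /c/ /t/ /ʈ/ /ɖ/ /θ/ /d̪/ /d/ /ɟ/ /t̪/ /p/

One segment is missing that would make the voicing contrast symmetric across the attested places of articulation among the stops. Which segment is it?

Voiceless: /p/ (bilabial), /t̪/ (dental), /t/ (alveolar), /ʈ/ (retroflex), /c/ (palatal), /q/ (uvular).
Voiced: /b/ (bilabial), /d̪/ (dental), /d/ (alveolar), /ɖ/ (retroflex), /ɟ/ (palatal).
The uvular row has no voiced member, so the gap is the voiced uvular stop /ɢ/.

/ɢ/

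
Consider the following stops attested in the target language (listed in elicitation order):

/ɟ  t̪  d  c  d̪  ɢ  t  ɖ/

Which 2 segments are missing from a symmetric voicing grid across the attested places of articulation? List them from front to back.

/ʈ/, /q/

place of articulation  voiceless  voiced  
dental            t̪        d̪      
alveolar          t         d       
retroflex         —         ɖ       
palatal           c         ɟ       
uvular            —         ɢ       
Gaps, from front to back: retroflex lacks voiceless (/ʈ/); uvular lacks voiceless (/q/).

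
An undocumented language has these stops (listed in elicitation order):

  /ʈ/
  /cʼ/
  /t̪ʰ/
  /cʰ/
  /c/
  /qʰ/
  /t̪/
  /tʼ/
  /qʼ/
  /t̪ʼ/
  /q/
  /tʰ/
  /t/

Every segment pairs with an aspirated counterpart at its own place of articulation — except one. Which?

/ʈ/

Dental: /t̪/ ~ /t̪ʰ/ ~ /t̪ʼ/
Alveolar: /t/ ~ /tʰ/ ~ /tʼ/
Palatal: /c/ ~ /cʰ/ ~ /cʼ/
Uvular: /q/ ~ /qʰ/ ~ /qʼ/
Retroflex: only /ʈ/ (plain); no aspirated partner.
So /ʈ/ is the unpaired segment.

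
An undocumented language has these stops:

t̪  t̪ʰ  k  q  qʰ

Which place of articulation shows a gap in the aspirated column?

Plain: /t̪/ (dental), /k/ (velar), /q/ (uvular).
Aspirated: /t̪ʰ/ (dental), /qʰ/ (uvular).
Every place of articulation has an aspirated member except velar, where /kʰ/ would be expected.

velar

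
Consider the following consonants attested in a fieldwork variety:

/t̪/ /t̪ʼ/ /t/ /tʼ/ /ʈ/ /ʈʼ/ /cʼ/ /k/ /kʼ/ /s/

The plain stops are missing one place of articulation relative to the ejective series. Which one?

palatal

Plain: /t̪/ (dental), /t/ (alveolar), /ʈ/ (retroflex), /k/ (velar).
Ejective: /t̪ʼ/ (dental), /tʼ/ (alveolar), /ʈʼ/ (retroflex), /cʼ/ (palatal), /kʼ/ (velar).
Every place of articulation has a plain member except palatal, where /c/ would be expected.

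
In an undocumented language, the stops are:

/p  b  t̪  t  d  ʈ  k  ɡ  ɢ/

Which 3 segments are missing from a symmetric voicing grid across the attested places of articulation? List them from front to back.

Voiceless: /p/ (bilabial), /t̪/ (dental), /t/ (alveolar), /ʈ/ (retroflex), /k/ (velar).
Voiced: /b/ (bilabial), /d/ (alveolar), /ɡ/ (velar), /ɢ/ (uvular).
Gaps, from front to back: dental lacks voiced (/d̪/); retroflex lacks voiced (/ɖ/); uvular lacks voiceless (/q/).

/d̪/, /ɖ/, /q/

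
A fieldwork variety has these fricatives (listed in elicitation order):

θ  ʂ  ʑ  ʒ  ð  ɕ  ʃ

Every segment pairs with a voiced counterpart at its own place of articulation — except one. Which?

/ʂ/

Dental: /θ/ ~ /ð/
Postalveolar: /ʃ/ ~ /ʒ/
Alveolo-palatal: /ɕ/ ~ /ʑ/
Retroflex: only /ʂ/ (voiceless); no voiced partner.
So /ʂ/ is the unpaired segment.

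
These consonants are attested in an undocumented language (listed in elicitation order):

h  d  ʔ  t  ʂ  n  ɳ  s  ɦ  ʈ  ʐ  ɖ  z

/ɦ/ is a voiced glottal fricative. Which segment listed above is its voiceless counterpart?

/h/

The voiceless counterpart is a voiceless glottal fricative — in this inventory, /h/.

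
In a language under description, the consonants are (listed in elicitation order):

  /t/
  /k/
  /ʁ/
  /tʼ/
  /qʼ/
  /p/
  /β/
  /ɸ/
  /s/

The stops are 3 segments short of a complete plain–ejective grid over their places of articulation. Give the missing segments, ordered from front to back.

Plain: /p/ (bilabial), /t/ (alveolar), /k/ (velar).
Ejective: /tʼ/ (alveolar), /qʼ/ (uvular).
Gaps, from front to back: bilabial lacks ejective (/pʼ/); velar lacks ejective (/kʼ/); uvular lacks plain (/q/).

/pʼ/, /kʼ/, /q/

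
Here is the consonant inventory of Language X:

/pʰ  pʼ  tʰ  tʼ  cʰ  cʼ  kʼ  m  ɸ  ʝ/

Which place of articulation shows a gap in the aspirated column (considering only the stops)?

velar

bilabial: aspirated /pʰ/, ejective /pʼ/.
alveolar: aspirated /tʰ/, ejective /tʼ/.
palatal: aspirated /cʰ/, ejective /cʼ/.
velar: aspirated —, ejective /kʼ/.
Every place of articulation has an aspirated member except velar, where /kʰ/ would be expected.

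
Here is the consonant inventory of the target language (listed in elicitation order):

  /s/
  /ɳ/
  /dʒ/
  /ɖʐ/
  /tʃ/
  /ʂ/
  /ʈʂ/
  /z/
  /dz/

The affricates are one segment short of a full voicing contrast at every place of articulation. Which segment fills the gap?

alveolar: voiceless —, voiced /dz/.
postalveolar: voiceless /tʃ/, voiced /dʒ/.
retroflex: voiceless /ʈʂ/, voiced /ɖʐ/.
The alveolar row has no voiceless member, so the gap is the voiceless alveolar affricate /ts/.

/ts/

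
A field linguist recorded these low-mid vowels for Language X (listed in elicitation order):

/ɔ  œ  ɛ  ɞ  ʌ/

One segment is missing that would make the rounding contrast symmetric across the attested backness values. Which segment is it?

Unrounded: /ɛ/ (front), /ʌ/ (back).
Rounded: /œ/ (front), /ɞ/ (central), /ɔ/ (back).
The central row has no unrounded member, so the gap is the central unrounded vowel /ɜ/.

/ɜ/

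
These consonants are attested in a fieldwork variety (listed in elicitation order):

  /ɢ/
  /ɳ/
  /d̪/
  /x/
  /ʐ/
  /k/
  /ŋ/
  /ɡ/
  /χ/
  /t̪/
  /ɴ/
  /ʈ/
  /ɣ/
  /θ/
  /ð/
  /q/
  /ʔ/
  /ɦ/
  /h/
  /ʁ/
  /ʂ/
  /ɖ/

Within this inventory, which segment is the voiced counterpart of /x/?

/x/ is a voiceless velar fricative.
The voiced counterpart is a voiced velar fricative — in this inventory, /ɣ/.

/ɣ/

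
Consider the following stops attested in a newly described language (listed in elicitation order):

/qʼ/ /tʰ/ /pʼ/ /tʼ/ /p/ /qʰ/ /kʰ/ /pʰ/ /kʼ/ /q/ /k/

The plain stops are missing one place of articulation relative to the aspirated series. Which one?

bilabial: plain /p/, aspirated /pʰ/, ejective /pʼ/.
alveolar: plain —, aspirated /tʰ/, ejective /tʼ/.
velar: plain /k/, aspirated /kʰ/, ejective /kʼ/.
uvular: plain /q/, aspirated /qʰ/, ejective /qʼ/.
Every place of articulation has a plain member except alveolar, where /t/ would be expected.

alveolar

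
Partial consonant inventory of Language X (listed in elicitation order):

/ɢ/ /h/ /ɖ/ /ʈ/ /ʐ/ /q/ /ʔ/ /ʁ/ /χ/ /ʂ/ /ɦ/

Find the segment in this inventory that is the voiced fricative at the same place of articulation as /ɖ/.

/ɖ/ is a voiced retroflex stop.
The voiced fricative at the same place is a voiced retroflex fricative — in this inventory, /ʐ/.

/ʐ/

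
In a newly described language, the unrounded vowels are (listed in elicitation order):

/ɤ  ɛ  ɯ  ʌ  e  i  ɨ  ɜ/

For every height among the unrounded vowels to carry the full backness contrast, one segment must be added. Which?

/ɘ/

Front: /i/ (high), /e/ (high-mid), /ɛ/ (low-mid).
Central: /ɨ/ (high), /ɜ/ (low-mid).
Back: /ɯ/ (high), /ɤ/ (high-mid), /ʌ/ (low-mid).
The high-mid row has no central member, so the gap is the high-mid central unrounded vowel /ɘ/.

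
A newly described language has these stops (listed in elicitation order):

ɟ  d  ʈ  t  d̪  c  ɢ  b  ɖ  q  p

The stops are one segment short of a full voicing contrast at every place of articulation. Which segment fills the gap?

/t̪/

Voiceless: /p/ (bilabial), /t/ (alveolar), /ʈ/ (retroflex), /c/ (palatal), /q/ (uvular).
Voiced: /b/ (bilabial), /d̪/ (dental), /d/ (alveolar), /ɖ/ (retroflex), /ɟ/ (palatal), /ɢ/ (uvular).
The dental row has no voiceless member, so the gap is the voiceless dental stop /t̪/.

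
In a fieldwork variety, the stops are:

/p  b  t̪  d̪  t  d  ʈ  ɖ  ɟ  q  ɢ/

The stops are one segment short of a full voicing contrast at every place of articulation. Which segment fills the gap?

place of articulation  voiceless  voiced  
bilabial          p         b       
dental            t̪        d̪      
alveolar          t         d       
retroflex         ʈ         ɖ       
palatal           —         ɟ       
uvular            q         ɢ       
The palatal row has no voiceless member, so the gap is the voiceless palatal stop /c/.

/c/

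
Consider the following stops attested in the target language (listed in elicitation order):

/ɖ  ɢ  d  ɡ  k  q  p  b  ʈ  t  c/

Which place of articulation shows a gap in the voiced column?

palatal

bilabial: voiceless /p/, voiced /b/.
alveolar: voiceless /t/, voiced /d/.
retroflex: voiceless /ʈ/, voiced /ɖ/.
palatal: voiceless /c/, voiced —.
velar: voiceless /k/, voiced /ɡ/.
uvular: voiceless /q/, voiced /ɢ/.
Every place of articulation has a voiced member except palatal, where /ɟ/ would be expected.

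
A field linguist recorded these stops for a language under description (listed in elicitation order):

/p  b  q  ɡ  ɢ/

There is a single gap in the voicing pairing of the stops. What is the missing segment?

/k/

bilabial: voiceless /p/, voiced /b/.
velar: voiceless —, voiced /ɡ/.
uvular: voiceless /q/, voiced /ɢ/.
The velar row has no voiceless member, so the gap is the voiceless velar stop /k/.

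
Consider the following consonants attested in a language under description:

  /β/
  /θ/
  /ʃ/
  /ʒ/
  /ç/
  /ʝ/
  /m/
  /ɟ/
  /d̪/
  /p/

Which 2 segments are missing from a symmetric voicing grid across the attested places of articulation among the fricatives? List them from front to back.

place of articulation  voiceless  voiced  
bilabial          —         β       
dental            θ         —       
postalveolar      ʃ         ʒ       
palatal           ç         ʝ       
Gaps, from front to back: bilabial lacks voiceless (/ɸ/); dental lacks voiced (/ð/).

/ɸ/, /ð/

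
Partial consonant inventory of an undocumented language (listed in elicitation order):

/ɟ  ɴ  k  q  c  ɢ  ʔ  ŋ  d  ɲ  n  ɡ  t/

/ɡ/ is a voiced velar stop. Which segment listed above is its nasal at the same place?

/ŋ/

The nasal at the same place is a velar nasal — in this inventory, /ŋ/.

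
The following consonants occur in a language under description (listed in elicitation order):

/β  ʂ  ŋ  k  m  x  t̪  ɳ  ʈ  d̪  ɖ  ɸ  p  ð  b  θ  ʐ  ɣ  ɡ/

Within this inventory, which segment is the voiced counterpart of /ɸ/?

/β/

/ɸ/ is a voiceless bilabial fricative.
The voiced counterpart is a voiced bilabial fricative — in this inventory, /β/.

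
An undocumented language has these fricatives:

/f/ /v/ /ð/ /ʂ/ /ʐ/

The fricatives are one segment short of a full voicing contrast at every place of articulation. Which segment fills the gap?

/θ/

Voiceless: /f/ (labiodental), /ʂ/ (retroflex).
Voiced: /v/ (labiodental), /ð/ (dental), /ʐ/ (retroflex).
The dental row has no voiceless member, so the gap is the voiceless dental fricative /θ/.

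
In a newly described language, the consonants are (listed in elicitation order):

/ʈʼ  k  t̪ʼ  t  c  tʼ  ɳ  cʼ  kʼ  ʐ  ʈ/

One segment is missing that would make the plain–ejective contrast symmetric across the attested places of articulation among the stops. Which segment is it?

Plain: /t/ (alveolar), /ʈ/ (retroflex), /c/ (palatal), /k/ (velar).
Ejective: /t̪ʼ/ (dental), /tʼ/ (alveolar), /ʈʼ/ (retroflex), /cʼ/ (palatal), /kʼ/ (velar).
The dental row has no plain member, so the gap is the plain dental stop /t̪/.

/t̪/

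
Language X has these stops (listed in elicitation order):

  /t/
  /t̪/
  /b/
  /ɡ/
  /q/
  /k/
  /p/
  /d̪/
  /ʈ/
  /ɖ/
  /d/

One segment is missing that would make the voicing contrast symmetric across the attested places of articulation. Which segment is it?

/ɢ/

Voiceless: /p/ (bilabial), /t̪/ (dental), /t/ (alveolar), /ʈ/ (retroflex), /k/ (velar), /q/ (uvular).
Voiced: /b/ (bilabial), /d̪/ (dental), /d/ (alveolar), /ɖ/ (retroflex), /ɡ/ (velar).
The uvular row has no voiced member, so the gap is the voiced uvular stop /ɢ/.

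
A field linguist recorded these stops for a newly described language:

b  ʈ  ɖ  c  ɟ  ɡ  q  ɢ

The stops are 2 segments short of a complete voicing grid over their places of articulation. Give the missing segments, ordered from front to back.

bilabial: voiceless —, voiced /b/.
retroflex: voiceless /ʈ/, voiced /ɖ/.
palatal: voiceless /c/, voiced /ɟ/.
velar: voiceless —, voiced /ɡ/.
uvular: voiceless /q/, voiced /ɢ/.
Gaps, from front to back: bilabial lacks voiceless (/p/); velar lacks voiceless (/k/).

/p/, /k/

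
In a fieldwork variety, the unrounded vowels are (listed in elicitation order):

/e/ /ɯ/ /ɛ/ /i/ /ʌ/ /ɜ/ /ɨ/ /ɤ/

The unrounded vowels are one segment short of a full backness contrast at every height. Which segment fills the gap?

high: front /i/, central /ɨ/, back /ɯ/.
high-mid: front /e/, central —, back /ɤ/.
low-mid: front /ɛ/, central /ɜ/, back /ʌ/.
The high-mid row has no central member, so the gap is the high-mid central unrounded vowel /ɘ/.

/ɘ/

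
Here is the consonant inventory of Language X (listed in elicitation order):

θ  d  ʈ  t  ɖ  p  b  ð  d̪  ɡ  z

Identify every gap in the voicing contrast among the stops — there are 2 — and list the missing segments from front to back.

/t̪/, /k/

bilabial: voiceless /p/, voiced /b/.
dental: voiceless —, voiced /d̪/.
alveolar: voiceless /t/, voiced /d/.
retroflex: voiceless /ʈ/, voiced /ɖ/.
velar: voiceless —, voiced /ɡ/.
Gaps, from front to back: dental lacks voiceless (/t̪/); velar lacks voiceless (/k/).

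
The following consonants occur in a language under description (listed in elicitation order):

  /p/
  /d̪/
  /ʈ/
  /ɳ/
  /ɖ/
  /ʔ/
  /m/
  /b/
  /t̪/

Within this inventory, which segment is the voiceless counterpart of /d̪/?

/t̪/

/d̪/ is a voiced dental stop.
The voiceless counterpart is a voiceless dental stop — in this inventory, /t̪/.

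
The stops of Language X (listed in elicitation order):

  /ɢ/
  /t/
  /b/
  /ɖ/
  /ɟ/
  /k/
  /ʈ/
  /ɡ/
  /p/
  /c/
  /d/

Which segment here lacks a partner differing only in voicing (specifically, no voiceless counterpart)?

Bilabial: /p/ ~ /b/
Alveolar: /t/ ~ /d/
Retroflex: /ʈ/ ~ /ɖ/
Palatal: /c/ ~ /ɟ/
Velar: /k/ ~ /ɡ/
Uvular: only /ɢ/ (voiced); no voiceless partner.
So /ɢ/ is the unpaired segment.

/ɢ/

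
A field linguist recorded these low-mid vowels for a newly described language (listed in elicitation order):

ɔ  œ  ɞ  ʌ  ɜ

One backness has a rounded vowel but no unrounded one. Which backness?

backness          unrounded  rounded 
front             —         œ       
central           ɜ         ɞ       
back              ʌ         ɔ       
Every backness has an unrounded member except front, where /ɛ/ would be expected.

front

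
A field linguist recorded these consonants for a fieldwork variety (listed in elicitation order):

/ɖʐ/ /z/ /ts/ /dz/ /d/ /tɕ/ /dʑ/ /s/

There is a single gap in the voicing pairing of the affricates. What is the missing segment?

Voiceless: /ts/ (alveolar), /tɕ/ (alveolo-palatal).
Voiced: /dz/ (alveolar), /ɖʐ/ (retroflex), /dʑ/ (alveolo-palatal).
The retroflex row has no voiceless member, so the gap is the voiceless retroflex affricate /ʈʂ/.

/ʈʂ/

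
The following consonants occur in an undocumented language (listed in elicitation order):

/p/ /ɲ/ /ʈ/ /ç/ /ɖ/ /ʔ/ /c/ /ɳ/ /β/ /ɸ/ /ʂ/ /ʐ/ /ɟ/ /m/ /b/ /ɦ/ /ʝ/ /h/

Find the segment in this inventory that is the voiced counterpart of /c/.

/ɟ/

/c/ is a voiceless palatal stop.
The voiced counterpart is a voiced palatal stop — in this inventory, /ɟ/.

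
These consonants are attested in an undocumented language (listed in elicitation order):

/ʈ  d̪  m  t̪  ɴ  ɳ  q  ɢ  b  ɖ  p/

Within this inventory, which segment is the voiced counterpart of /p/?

/b/

/p/ is a voiceless bilabial stop.
The voiced counterpart is a voiced bilabial stop — in this inventory, /b/.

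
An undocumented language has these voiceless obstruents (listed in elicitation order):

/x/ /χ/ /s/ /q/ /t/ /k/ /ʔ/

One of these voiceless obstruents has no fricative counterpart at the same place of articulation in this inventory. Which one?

Alveolar: /t/ ~ /s/
Velar: /k/ ~ /x/
Uvular: /q/ ~ /χ/
Glottal: only /ʔ/ (stop); no fricative partner.
So /ʔ/ is the unpaired segment.

/ʔ/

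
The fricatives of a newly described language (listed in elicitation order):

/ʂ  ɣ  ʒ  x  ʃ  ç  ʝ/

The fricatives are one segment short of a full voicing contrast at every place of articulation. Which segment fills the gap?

/ʐ/

place of articulation  voiceless  voiced  
postalveolar      ʃ         ʒ       
retroflex         ʂ         —       
palatal           ç         ʝ       
velar             x         ɣ       
The retroflex row has no voiced member, so the gap is the voiced retroflex fricative /ʐ/.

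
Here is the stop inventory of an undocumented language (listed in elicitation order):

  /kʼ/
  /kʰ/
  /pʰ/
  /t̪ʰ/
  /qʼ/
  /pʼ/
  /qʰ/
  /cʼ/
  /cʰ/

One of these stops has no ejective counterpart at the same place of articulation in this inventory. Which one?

/t̪ʰ/

Bilabial: /pʰ/ ~ /pʼ/
Palatal: /cʰ/ ~ /cʼ/
Velar: /kʰ/ ~ /kʼ/
Uvular: /qʰ/ ~ /qʼ/
Dental: only /t̪ʰ/ (aspirated); no ejective partner.
So /t̪ʰ/ is the unpaired segment.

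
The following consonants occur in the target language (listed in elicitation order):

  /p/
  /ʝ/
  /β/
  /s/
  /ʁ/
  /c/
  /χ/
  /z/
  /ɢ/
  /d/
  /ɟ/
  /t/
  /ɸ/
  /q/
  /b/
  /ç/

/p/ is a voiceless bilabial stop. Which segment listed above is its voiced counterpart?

The voiced counterpart is a voiced bilabial stop — in this inventory, /b/.

/b/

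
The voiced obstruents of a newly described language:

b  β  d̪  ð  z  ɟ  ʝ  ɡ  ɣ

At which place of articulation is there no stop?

place of articulation  stop      fricative
bilabial          b         β       
dental            d̪        ð       
alveolar          —         z       
palatal           ɟ         ʝ       
velar             ɡ         ɣ       
Every place of articulation has a stop member except alveolar, where /d/ would be expected.

alveolar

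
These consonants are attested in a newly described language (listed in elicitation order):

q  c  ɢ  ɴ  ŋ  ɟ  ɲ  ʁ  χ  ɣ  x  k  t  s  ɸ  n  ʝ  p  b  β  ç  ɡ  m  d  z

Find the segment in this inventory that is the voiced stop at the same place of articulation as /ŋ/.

/ŋ/ is a velar nasal.
The voiced stop at the same place is a voiced velar stop — in this inventory, /ɡ/.

/ɡ/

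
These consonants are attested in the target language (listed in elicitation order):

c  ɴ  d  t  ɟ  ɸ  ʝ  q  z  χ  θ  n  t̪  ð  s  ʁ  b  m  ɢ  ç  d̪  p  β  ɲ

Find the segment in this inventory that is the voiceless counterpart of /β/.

/ɸ/

/β/ is a voiced bilabial fricative.
The voiceless counterpart is a voiceless bilabial fricative — in this inventory, /ɸ/.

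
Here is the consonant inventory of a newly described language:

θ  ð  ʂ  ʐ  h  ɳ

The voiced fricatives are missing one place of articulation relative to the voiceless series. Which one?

Voiceless: /θ/ (dental), /ʂ/ (retroflex), /h/ (glottal).
Voiced: /ð/ (dental), /ʐ/ (retroflex).
Every place of articulation has a voiced member except glottal, where /ɦ/ would be expected.

glottal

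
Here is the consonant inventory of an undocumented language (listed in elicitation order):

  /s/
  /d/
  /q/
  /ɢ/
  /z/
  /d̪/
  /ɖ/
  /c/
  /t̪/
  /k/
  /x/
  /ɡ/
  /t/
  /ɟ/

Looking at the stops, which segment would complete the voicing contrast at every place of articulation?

dental: voiceless /t̪/, voiced /d̪/.
alveolar: voiceless /t/, voiced /d/.
retroflex: voiceless —, voiced /ɖ/.
palatal: voiceless /c/, voiced /ɟ/.
velar: voiceless /k/, voiced /ɡ/.
uvular: voiceless /q/, voiced /ɢ/.
The retroflex row has no voiceless member, so the gap is the voiceless retroflex stop /ʈ/.

/ʈ/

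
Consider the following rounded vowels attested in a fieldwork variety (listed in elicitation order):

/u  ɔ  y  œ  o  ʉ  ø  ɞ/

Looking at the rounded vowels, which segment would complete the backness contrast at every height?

/ɵ/

high: front /y/, central /ʉ/, back /u/.
high-mid: front /ø/, central —, back /o/.
low-mid: front /œ/, central /ɞ/, back /ɔ/.
The high-mid row has no central member, so the gap is the high-mid central rounded vowel /ɵ/.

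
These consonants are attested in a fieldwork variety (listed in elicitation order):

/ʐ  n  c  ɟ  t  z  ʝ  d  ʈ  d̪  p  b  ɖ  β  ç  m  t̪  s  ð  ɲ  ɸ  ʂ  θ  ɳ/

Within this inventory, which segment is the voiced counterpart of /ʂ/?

/ʂ/ is a voiceless retroflex fricative.
The voiced counterpart is a voiced retroflex fricative — in this inventory, /ʐ/.

/ʐ/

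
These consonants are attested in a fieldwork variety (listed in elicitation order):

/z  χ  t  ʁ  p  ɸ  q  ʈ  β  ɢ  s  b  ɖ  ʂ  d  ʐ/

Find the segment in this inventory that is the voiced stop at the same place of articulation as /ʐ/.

/ɖ/

/ʐ/ is a voiced retroflex fricative.
The voiced stop at the same place is a voiced retroflex stop — in this inventory, /ɖ/.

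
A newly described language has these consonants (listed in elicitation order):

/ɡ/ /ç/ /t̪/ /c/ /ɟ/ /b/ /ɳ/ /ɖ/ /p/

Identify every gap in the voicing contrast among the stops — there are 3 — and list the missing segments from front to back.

/d̪/, /ʈ/, /k/

bilabial: voiceless /p/, voiced /b/.
dental: voiceless /t̪/, voiced —.
retroflex: voiceless —, voiced /ɖ/.
palatal: voiceless /c/, voiced /ɟ/.
velar: voiceless —, voiced /ɡ/.
Gaps, from front to back: dental lacks voiced (/d̪/); retroflex lacks voiceless (/ʈ/); velar lacks voiceless (/k/).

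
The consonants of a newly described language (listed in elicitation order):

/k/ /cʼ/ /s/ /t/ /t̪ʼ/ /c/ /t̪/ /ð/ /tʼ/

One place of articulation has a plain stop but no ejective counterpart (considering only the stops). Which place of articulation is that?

velar

place of articulation  plain     ejective
dental            t̪        t̪ʼ     
alveolar          t         tʼ      
palatal           c         cʼ      
velar             k         —       
Every place of articulation has an ejective member except velar, where /kʼ/ would be expected.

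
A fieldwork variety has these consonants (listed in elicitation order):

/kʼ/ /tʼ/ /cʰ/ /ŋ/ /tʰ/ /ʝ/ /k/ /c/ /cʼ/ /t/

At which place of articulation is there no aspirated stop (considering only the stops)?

place of articulation  plain     aspirated  ejective
alveolar          t         tʰ        tʼ      
palatal           c         cʰ        cʼ      
velar             k         —         kʼ      
Every place of articulation has an aspirated member except velar, where /kʰ/ would be expected.

velar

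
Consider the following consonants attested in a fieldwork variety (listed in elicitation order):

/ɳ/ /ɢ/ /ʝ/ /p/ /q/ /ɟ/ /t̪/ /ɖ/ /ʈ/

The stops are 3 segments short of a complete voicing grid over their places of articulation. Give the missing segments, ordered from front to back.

bilabial: voiceless /p/, voiced —.
dental: voiceless /t̪/, voiced —.
retroflex: voiceless /ʈ/, voiced /ɖ/.
palatal: voiceless —, voiced /ɟ/.
uvular: voiceless /q/, voiced /ɢ/.
Gaps, from front to back: bilabial lacks voiced (/b/); dental lacks voiced (/d̪/); palatal lacks voiceless (/c/).

/b/, /d̪/, /c/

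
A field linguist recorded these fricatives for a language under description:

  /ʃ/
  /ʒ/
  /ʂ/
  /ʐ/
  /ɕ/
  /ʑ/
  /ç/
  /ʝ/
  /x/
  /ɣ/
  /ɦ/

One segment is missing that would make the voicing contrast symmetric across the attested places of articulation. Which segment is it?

postalveolar: voiceless /ʃ/, voiced /ʒ/.
retroflex: voiceless /ʂ/, voiced /ʐ/.
alveolo-palatal: voiceless /ɕ/, voiced /ʑ/.
palatal: voiceless /ç/, voiced /ʝ/.
velar: voiceless /x/, voiced /ɣ/.
glottal: voiceless —, voiced /ɦ/.
The glottal row has no voiceless member, so the gap is the voiceless glottal fricative /h/.

/h/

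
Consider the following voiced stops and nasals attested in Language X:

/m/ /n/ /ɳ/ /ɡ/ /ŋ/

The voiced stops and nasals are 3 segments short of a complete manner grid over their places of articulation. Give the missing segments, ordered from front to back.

/b/, /d/, /ɖ/

place of articulation  oral stop  nasal   
bilabial          —         m       
alveolar          —         n       
retroflex         —         ɳ       
velar             ɡ         ŋ       
Gaps, from front to back: bilabial lacks oral stop (/b/); alveolar lacks oral stop (/d/); retroflex lacks oral stop (/ɖ/).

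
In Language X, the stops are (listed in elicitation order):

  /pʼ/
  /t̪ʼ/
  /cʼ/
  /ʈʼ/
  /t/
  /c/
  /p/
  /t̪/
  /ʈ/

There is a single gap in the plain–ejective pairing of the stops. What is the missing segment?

Plain: /p/ (bilabial), /t̪/ (dental), /t/ (alveolar), /ʈ/ (retroflex), /c/ (palatal).
Ejective: /pʼ/ (bilabial), /t̪ʼ/ (dental), /ʈʼ/ (retroflex), /cʼ/ (palatal).
The alveolar row has no ejective member, so the gap is the ejective alveolar stop /tʼ/.

/tʼ/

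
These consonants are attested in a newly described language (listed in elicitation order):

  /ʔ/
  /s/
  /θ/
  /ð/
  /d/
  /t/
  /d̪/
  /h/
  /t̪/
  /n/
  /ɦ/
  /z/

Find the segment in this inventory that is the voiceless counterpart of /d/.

/d/ is a voiced alveolar stop.
The voiceless counterpart is a voiceless alveolar stop — in this inventory, /t/.

/t/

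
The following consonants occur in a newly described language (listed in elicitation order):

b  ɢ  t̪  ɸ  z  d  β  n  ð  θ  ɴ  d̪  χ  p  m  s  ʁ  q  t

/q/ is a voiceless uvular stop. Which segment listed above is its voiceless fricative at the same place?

/χ/

The voiceless fricative at the same place is a voiceless uvular fricative — in this inventory, /χ/.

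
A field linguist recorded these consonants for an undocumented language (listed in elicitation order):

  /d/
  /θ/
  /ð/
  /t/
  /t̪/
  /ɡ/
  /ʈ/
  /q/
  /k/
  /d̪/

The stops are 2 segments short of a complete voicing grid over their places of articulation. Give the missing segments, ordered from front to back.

/ɖ/, /ɢ/

dental: voiceless /t̪/, voiced /d̪/.
alveolar: voiceless /t/, voiced /d/.
retroflex: voiceless /ʈ/, voiced —.
velar: voiceless /k/, voiced /ɡ/.
uvular: voiceless /q/, voiced —.
Gaps, from front to back: retroflex lacks voiced (/ɖ/); uvular lacks voiced (/ɢ/).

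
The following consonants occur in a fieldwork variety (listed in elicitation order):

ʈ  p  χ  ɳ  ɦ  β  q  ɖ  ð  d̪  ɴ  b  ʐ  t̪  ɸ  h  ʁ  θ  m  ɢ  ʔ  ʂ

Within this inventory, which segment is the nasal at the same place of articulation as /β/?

/m/

/β/ is a voiced bilabial fricative.
The nasal at the same place is a bilabial nasal — in this inventory, /m/.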